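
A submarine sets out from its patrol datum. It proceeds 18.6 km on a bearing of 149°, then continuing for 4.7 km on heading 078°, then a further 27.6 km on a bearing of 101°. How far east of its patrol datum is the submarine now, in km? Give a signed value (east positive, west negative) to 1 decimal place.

Leg 1 (149°, 18.6 km): east 18.6 sin 149° = 9.58, north 18.6 cos 149° = -15.94
Leg 2 (078°, 4.7 km): east 4.7 sin 78° = 4.60, north 4.7 cos 78° = 0.98
Leg 3 (101°, 27.6 km): east 27.6 sin 101° = 27.09, north 27.6 cos 101° = -5.27
Net east component: 41.27 km.

41.3 km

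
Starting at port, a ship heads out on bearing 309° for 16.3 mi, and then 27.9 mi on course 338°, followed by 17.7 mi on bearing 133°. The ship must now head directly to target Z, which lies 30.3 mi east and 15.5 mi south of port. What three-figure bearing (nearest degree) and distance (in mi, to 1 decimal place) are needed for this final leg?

134°, 56.6 mi

Leg 1 (309°, 16.3 mi): east 16.3 sin 309° = -12.67, north 16.3 cos 309° = 10.26
Leg 2 (338°, 27.9 mi): east 27.9 sin 338° = -10.45, north 27.9 cos 338° = 25.87
Leg 3 (133°, 17.7 mi): east 17.7 sin 133° = 12.94, north 17.7 cos 133° = -12.07
Current position: (-10.17, 24.05). Target: (30.3, -15.5). Remaining: Δeast = 40.47, Δnorth = -39.55.
Bearing = atan2(40.47, -39.55) mod 360° = 134.34°; distance = √((40.47)² + (-39.55)²) = 56.593 mi.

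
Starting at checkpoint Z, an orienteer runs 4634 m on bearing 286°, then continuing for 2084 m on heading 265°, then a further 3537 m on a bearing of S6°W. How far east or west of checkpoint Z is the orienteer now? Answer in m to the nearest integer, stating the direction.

Leg 1 (286°, 4634 m): east 4634 sin 286° = -4454.49, north 4634 cos 286° = 1277.30
Leg 2 (265°, 2084 m): east 2084 sin 265° = -2076.07, north 2084 cos 265° = -181.63
Leg 3 (S6°W, 3537 m): east 3537 sin 186° = -369.72, north 3537 cos 186° = -3517.62
Net east component: -6900.27 m.

6900 m west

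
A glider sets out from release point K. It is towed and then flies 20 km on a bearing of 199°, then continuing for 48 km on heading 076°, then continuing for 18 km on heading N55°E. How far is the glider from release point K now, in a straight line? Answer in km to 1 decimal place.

Leg 1 (199°, 20 km): east 20 sin 199° = -6.51, north 20 cos 199° = -18.91
Leg 2 (076°, 48 km): east 48 sin 76° = 46.57, north 48 cos 76° = 11.61
Leg 3 (N55°E, 18 km): east 18 sin 55° = 14.74, north 18 cos 55° = 10.32
Net: 54.81 east, 3.03 north. Distance = √((54.81)² + (3.03)²) = 54.891 km.

54.9 km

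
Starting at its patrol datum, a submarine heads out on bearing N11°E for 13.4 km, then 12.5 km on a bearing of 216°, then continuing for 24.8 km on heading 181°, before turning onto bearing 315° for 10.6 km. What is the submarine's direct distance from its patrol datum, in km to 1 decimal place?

19.1 km

Leg 1 (N11°E, 13.4 km): east 13.4 sin 11° = 2.56, north 13.4 cos 11° = 13.15
Leg 2 (216°, 12.5 km): east 12.5 sin 216° = -7.35, north 12.5 cos 216° = -10.11
Leg 3 (181°, 24.8 km): east 24.8 sin 181° = -0.43, north 24.8 cos 181° = -24.80
Leg 4 (315°, 10.6 km): east 10.6 sin 315° = -7.50, north 10.6 cos 315° = 7.50
Net: -12.72 east, -14.26 north. Distance = √((-12.72)² + (-14.26)²) = 19.108 km.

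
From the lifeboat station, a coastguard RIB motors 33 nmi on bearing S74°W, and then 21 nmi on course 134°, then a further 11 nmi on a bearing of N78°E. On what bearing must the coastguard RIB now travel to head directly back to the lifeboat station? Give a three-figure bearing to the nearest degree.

Leg 1 (S74°W, 33 nmi): east 33 sin 254° = -31.72, north 33 cos 254° = -9.10
Leg 2 (134°, 21 nmi): east 21 sin 134° = 15.11, north 21 cos 134° = -14.59
Leg 3 (N78°E, 11 nmi): east 11 sin 78° = 10.76, north 11 cos 78° = 2.29
Net displacement: -5.86 east, -21.40 north. Direction back to start is (5.86, 21.40): bearing = atan2(5.86, 21.40) mod 360° = 15.31° ≈ 015°.

015°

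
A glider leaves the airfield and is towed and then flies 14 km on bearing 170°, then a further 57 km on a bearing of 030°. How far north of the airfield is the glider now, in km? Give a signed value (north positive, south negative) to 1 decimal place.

Leg 1 (170°, 14 km): east 14 sin 170° = 2.43, north 14 cos 170° = -13.79
Leg 2 (030°, 57 km): east 57 sin 30° = 28.50, north 57 cos 30° = 49.36
Net north component: 35.58 km.

35.6 km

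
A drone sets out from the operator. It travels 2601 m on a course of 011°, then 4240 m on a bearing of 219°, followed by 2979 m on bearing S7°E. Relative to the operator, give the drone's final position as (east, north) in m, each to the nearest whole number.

(-1809, -3699)

Leg 1 (011°, 2601 m): east 2601 sin 11° = 496.29, north 2601 cos 11° = 2553.21
Leg 2 (219°, 4240 m): east 4240 sin 219° = -2668.32, north 4240 cos 219° = -3295.10
Leg 3 (S7°E, 2979 m): east 2979 sin 173° = 363.05, north 2979 cos 173° = -2956.79
Summing: -1808.98 m east, -3698.68 m north → (-1809, -3699).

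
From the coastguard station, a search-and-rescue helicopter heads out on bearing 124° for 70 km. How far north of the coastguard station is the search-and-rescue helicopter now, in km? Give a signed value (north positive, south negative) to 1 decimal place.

Leg 1 (124°, 70 km): east 70 sin 124° = 58.03, north 70 cos 124° = -39.14
Net north component: -39.14 km.

-39.1 km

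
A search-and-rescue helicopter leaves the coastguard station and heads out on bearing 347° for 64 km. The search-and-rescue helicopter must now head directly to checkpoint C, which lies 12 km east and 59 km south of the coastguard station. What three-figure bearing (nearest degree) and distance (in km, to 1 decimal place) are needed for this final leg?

168°, 124.2 km

Leg 1 (347°, 64 km): east 64 sin 347° = -14.40, north 64 cos 347° = 62.36
Current position: (-14.40, 62.36). Target: (12, -59). Remaining: Δeast = 26.40, Δnorth = -121.36.
Bearing = atan2(26.40, -121.36) mod 360° = 167.73°; distance = √((26.40)² + (-121.36)²) = 124.197 km.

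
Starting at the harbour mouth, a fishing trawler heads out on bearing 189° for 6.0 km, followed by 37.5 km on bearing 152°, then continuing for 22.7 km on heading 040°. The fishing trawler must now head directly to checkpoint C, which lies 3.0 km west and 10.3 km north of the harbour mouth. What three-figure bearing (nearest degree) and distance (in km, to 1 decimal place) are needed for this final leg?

Leg 1 (189°, 6.0 km): east 6.0 sin 189° = -0.94, north 6.0 cos 189° = -5.93
Leg 2 (152°, 37.5 km): east 37.5 sin 152° = 17.61, north 37.5 cos 152° = -33.11
Leg 3 (040°, 22.7 km): east 22.7 sin 40° = 14.59, north 22.7 cos 40° = 17.39
Current position: (31.26, -21.65). Target: (-3.0, 10.3). Remaining: Δeast = -34.26, Δnorth = 31.95.
Bearing = atan2(-34.26, 31.95) mod 360° = 313.00°; distance = √((-34.26)² + (31.95)²) = 46.843 km.

313°, 46.8 km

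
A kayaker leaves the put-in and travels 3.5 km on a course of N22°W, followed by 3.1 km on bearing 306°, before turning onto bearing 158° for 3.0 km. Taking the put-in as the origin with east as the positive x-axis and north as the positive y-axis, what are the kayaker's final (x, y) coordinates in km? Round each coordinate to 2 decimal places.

Leg 1 (N22°W, 3.5 km): east 3.5 sin 338° = -1.31, north 3.5 cos 338° = 3.25
Leg 2 (306°, 3.1 km): east 3.1 sin 306° = -2.51, north 3.1 cos 306° = 1.82
Leg 3 (158°, 3.0 km): east 3.0 sin 158° = 1.12, north 3.0 cos 158° = -2.78
Summing: -2.70 km east, 2.29 km north → (-2.70, 2.29).

(-2.70, 2.29)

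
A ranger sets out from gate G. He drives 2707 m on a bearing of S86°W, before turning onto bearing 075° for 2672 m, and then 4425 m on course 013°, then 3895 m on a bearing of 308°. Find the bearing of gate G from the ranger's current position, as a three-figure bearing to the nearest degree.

Leg 1 (S86°W, 2707 m): east 2707 sin 266° = -2700.41, north 2707 cos 266° = -188.83
Leg 2 (075°, 2672 m): east 2672 sin 75° = 2580.95, north 2672 cos 75° = 691.56
Leg 3 (013°, 4425 m): east 4425 sin 13° = 995.41, north 4425 cos 13° = 4311.59
Leg 4 (308°, 3895 m): east 3895 sin 308° = -3069.30, north 3895 cos 308° = 2398.00
Net displacement: -2193.35 east, 7212.32 north. Direction back to start is (2193.35, -7212.32): bearing = atan2(2193.35, -7212.32) mod 360° = 163.08° ≈ 163°.

163°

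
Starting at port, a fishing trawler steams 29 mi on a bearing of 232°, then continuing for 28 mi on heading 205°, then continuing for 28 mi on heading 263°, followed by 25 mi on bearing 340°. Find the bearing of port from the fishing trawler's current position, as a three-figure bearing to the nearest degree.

Leg 1 (232°, 29 mi): east 29 sin 232° = -22.85, north 29 cos 232° = -17.85
Leg 2 (205°, 28 mi): east 28 sin 205° = -11.83, north 28 cos 205° = -25.38
Leg 3 (263°, 28 mi): east 28 sin 263° = -27.79, north 28 cos 263° = -3.41
Leg 4 (340°, 25 mi): east 25 sin 340° = -8.55, north 25 cos 340° = 23.49
Net displacement: -71.03 east, -23.15 north. Direction back to start is (71.03, 23.15): bearing = atan2(71.03, 23.15) mod 360° = 71.95° ≈ 072°.

072°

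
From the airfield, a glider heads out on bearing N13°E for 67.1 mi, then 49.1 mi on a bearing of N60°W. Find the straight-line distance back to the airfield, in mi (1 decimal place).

Leg 1 (N13°E, 67.1 mi): east 67.1 sin 13° = 15.09, north 67.1 cos 13° = 65.38
Leg 2 (N60°W, 49.1 mi): east 49.1 sin 300° = -42.52, north 49.1 cos 300° = 24.55
Net: -27.43 east, 89.93 north. Distance = √((-27.43)² + (89.93)²) = 94.020 mi.

94.0 mi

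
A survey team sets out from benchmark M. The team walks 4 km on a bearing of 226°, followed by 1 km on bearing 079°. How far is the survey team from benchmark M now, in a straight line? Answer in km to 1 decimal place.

Leg 1 (226°, 4 km): east 4 sin 226° = -2.88, north 4 cos 226° = -2.78
Leg 2 (079°, 1 km): east 1 sin 79° = 0.98, north 1 cos 79° = 0.19
Net: -1.90 east, -2.59 north. Distance = √((-1.90)² + (-2.59)²) = 3.208 km.

3.2 km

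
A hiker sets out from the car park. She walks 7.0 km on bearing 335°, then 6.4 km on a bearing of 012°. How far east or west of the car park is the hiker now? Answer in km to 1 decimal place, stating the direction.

1.6 km west

Leg 1 (335°, 7.0 km): east 7.0 sin 335° = -2.96, north 7.0 cos 335° = 6.34
Leg 2 (012°, 6.4 km): east 6.4 sin 12° = 1.33, north 6.4 cos 12° = 6.26
Net east component: -1.63 km.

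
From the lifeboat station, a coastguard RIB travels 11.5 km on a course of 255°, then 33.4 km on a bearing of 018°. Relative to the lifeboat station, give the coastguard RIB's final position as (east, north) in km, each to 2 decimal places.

Leg 1 (255°, 11.5 km): east 11.5 sin 255° = -11.11, north 11.5 cos 255° = -2.98
Leg 2 (018°, 33.4 km): east 33.4 sin 18° = 10.32, north 33.4 cos 18° = 31.77
Summing: -0.79 km east, 28.79 km north → (-0.79, 28.79).

(-0.79, 28.79)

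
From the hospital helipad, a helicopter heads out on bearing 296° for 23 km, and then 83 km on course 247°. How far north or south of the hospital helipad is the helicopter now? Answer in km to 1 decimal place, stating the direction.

Leg 1 (296°, 23 km): east 23 sin 296° = -20.67, north 23 cos 296° = 10.08
Leg 2 (247°, 83 km): east 83 sin 247° = -76.40, north 83 cos 247° = -32.43
Net north component: -22.35 km.

22.3 km south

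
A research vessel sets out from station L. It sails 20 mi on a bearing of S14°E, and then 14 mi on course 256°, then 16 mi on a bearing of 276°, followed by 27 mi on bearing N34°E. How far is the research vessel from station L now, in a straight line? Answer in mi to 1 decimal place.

Leg 1 (S14°E, 20 mi): east 20 sin 166° = 4.84, north 20 cos 166° = -19.41
Leg 2 (256°, 14 mi): east 14 sin 256° = -13.58, north 14 cos 256° = -3.39
Leg 3 (276°, 16 mi): east 16 sin 276° = -15.91, north 16 cos 276° = 1.67
Leg 4 (N34°E, 27 mi): east 27 sin 34° = 15.10, north 27 cos 34° = 22.38
Net: -9.56 east, 1.26 north. Distance = √((-9.56)² + (1.26)²) = 9.643 mi.

9.6 mi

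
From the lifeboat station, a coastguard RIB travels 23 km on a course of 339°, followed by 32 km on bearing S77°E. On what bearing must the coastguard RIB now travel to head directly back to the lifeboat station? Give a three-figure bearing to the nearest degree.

Leg 1 (339°, 23 km): east 23 sin 339° = -8.24, north 23 cos 339° = 21.47
Leg 2 (S77°E, 32 km): east 32 sin 103° = 31.18, north 32 cos 103° = -7.20
Net displacement: 22.94 east, 14.27 north. Direction back to start is (-22.94, -14.27): bearing = atan2(-22.94, -14.27) mod 360° = 238.11° ≈ 238°.

238°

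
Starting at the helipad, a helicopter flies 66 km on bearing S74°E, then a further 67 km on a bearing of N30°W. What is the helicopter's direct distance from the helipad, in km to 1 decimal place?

Leg 1 (S74°E, 66 km): east 66 sin 106° = 63.44, north 66 cos 106° = -18.19
Leg 2 (N30°W, 67 km): east 67 sin 330° = -33.50, north 67 cos 330° = 58.02
Net: 29.94 east, 39.83 north. Distance = √((29.94)² + (39.83)²) = 49.831 km.

49.8 km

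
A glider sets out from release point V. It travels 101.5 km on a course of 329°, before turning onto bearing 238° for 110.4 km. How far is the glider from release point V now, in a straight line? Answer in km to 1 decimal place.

Leg 1 (329°, 101.5 km): east 101.5 sin 329° = -52.28, north 101.5 cos 329° = 87.00
Leg 2 (238°, 110.4 km): east 110.4 sin 238° = -93.62, north 110.4 cos 238° = -58.50
Net: -145.90 east, 28.50 north. Distance = √((-145.90)² + (28.50)²) = 148.658 km.

148.7 km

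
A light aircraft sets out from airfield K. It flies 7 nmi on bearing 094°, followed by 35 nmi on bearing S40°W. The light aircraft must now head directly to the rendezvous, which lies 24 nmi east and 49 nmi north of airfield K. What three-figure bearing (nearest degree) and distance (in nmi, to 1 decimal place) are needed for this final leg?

027°, 85.9 nmi

Leg 1 (094°, 7 nmi): east 7 sin 94° = 6.98, north 7 cos 94° = -0.49
Leg 2 (S40°W, 35 nmi): east 35 sin 220° = -22.50, north 35 cos 220° = -26.81
Current position: (-15.51, -27.30). Target: (24, 49). Remaining: Δeast = 39.51, Δnorth = 76.30.
Bearing = atan2(39.51, 76.30) mod 360° = 27.38°; distance = √((39.51)² + (76.30)²) = 85.925 nmi.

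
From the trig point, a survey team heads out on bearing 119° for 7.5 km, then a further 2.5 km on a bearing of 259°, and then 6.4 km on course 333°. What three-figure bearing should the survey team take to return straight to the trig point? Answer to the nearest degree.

Leg 1 (119°, 7.5 km): east 7.5 sin 119° = 6.56, north 7.5 cos 119° = -3.64
Leg 2 (259°, 2.5 km): east 2.5 sin 259° = -2.45, north 2.5 cos 259° = -0.48
Leg 3 (333°, 6.4 km): east 6.4 sin 333° = -2.91, north 6.4 cos 333° = 5.70
Net displacement: 1.20 east, 1.59 north. Direction back to start is (-1.20, -1.59): bearing = atan2(-1.20, -1.59) mod 360° = 217.05° ≈ 217°.

217°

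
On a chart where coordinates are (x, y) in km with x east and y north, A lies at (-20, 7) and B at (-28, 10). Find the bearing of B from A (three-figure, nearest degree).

Δeast = -28 − -20 = -8.00; Δnorth = 10 − 7 = 3.00.
Bearing = atan2(Δeast, Δnorth) mod 360° = 290.56° ≈ 291°.

291°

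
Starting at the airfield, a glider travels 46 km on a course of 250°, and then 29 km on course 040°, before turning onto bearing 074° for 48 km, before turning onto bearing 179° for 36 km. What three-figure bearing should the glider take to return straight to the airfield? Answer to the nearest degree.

306°

Leg 1 (250°, 46 km): east 46 sin 250° = -43.23, north 46 cos 250° = -15.73
Leg 2 (040°, 29 km): east 29 sin 40° = 18.64, north 29 cos 40° = 22.22
Leg 3 (074°, 48 km): east 48 sin 74° = 46.14, north 48 cos 74° = 13.23
Leg 4 (179°, 36 km): east 36 sin 179° = 0.63, north 36 cos 179° = -35.99
Net displacement: 22.18 east, -16.28 north. Direction back to start is (-22.18, 16.28): bearing = atan2(-22.18, 16.28) mod 360° = 306.28° ≈ 306°.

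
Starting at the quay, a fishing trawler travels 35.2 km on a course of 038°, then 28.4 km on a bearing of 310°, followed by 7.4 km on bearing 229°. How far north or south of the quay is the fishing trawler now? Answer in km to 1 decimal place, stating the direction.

Leg 1 (038°, 35.2 km): east 35.2 sin 38° = 21.67, north 35.2 cos 38° = 27.74
Leg 2 (310°, 28.4 km): east 28.4 sin 310° = -21.76, north 28.4 cos 310° = 18.26
Leg 3 (229°, 7.4 km): east 7.4 sin 229° = -5.58, north 7.4 cos 229° = -4.85
Net north component: 41.14 km.

41.1 km north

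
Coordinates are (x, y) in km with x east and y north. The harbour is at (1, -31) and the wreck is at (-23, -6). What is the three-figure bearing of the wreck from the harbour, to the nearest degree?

316°

Δeast = -23 − 1 = -24.00; Δnorth = -6 − -31 = 25.00.
Bearing = atan2(Δeast, Δnorth) mod 360° = 316.17° ≈ 316°.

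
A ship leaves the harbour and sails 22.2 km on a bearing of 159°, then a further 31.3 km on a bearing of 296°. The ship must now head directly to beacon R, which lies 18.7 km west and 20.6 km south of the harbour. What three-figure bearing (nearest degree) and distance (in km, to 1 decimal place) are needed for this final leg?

Leg 1 (159°, 22.2 km): east 22.2 sin 159° = 7.96, north 22.2 cos 159° = -20.73
Leg 2 (296°, 31.3 km): east 31.3 sin 296° = -28.13, north 31.3 cos 296° = 13.72
Current position: (-20.18, -7.00). Target: (-18.7, -20.6). Remaining: Δeast = 1.48, Δnorth = -13.60.
Bearing = atan2(1.48, -13.60) mod 360° = 173.80°; distance = √((1.48)² + (-13.60)²) = 13.675 km.

174°, 13.7 km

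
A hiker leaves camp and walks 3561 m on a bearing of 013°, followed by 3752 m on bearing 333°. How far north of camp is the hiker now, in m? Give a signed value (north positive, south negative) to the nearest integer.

6813 m

Leg 1 (013°, 3561 m): east 3561 sin 13° = 801.05, north 3561 cos 13° = 3469.73
Leg 2 (333°, 3752 m): east 3752 sin 333° = -1703.37, north 3752 cos 333° = 3343.06
Net north component: 6812.79 m.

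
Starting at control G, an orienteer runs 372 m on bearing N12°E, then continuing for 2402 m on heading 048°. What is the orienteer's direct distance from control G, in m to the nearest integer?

Leg 1 (N12°E, 372 m): east 372 sin 12° = 77.34, north 372 cos 12° = 363.87
Leg 2 (048°, 2402 m): east 2402 sin 48° = 1785.03, north 2402 cos 48° = 1607.25
Net: 1862.38 east, 1971.12 north. Distance = √((1862.38)² + (1971.12)²) = 2711.784 m.

2712 m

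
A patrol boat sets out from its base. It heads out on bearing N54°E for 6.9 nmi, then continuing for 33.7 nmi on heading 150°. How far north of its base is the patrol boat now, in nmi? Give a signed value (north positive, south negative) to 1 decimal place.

-25.1 nmi

Leg 1 (N54°E, 6.9 nmi): east 6.9 sin 54° = 5.58, north 6.9 cos 54° = 4.06
Leg 2 (150°, 33.7 nmi): east 33.7 sin 150° = 16.85, north 33.7 cos 150° = -29.19
Net north component: -25.13 nmi.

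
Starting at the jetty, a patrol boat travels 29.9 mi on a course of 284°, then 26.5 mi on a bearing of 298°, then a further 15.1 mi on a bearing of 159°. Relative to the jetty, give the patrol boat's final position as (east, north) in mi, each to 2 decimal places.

Leg 1 (284°, 29.9 mi): east 29.9 sin 284° = -29.01, north 29.9 cos 284° = 7.23
Leg 2 (298°, 26.5 mi): east 26.5 sin 298° = -23.40, north 26.5 cos 298° = 12.44
Leg 3 (159°, 15.1 mi): east 15.1 sin 159° = 5.41, north 15.1 cos 159° = -14.10
Summing: -47.00 mi east, 5.58 mi north → (-47.00, 5.58).

(-47.00, 5.58)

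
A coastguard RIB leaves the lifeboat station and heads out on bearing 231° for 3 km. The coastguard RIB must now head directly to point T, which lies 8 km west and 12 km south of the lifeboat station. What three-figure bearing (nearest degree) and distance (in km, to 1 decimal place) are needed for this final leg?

209°, 11.6 km

Leg 1 (231°, 3 km): east 3 sin 231° = -2.33, north 3 cos 231° = -1.89
Current position: (-2.33, -1.89). Target: (-8, -12). Remaining: Δeast = -5.67, Δnorth = -10.11.
Bearing = atan2(-5.67, -10.11) mod 360° = 209.27°; distance = √((-5.67)² + (-10.11)²) = 11.592 km.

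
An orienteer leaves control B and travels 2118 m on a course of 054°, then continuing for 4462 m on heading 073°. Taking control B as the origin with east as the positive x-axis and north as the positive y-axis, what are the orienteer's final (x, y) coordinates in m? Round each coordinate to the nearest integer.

Leg 1 (054°, 2118 m): east 2118 sin 54° = 1713.50, north 2118 cos 54° = 1244.93
Leg 2 (073°, 4462 m): east 4462 sin 73° = 4267.03, north 4462 cos 73° = 1304.56
Summing: 5980.53 m east, 2549.49 m north → (5981, 2549).

(5981, 2549)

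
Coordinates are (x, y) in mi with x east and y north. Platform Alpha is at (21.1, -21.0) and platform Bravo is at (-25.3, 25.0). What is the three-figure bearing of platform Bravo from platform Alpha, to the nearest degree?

315°

Δeast = -25.3 − 21.1 = -46.40; Δnorth = 25.0 − -21.0 = 46.00.
Bearing = atan2(Δeast, Δnorth) mod 360° = 314.75° ≈ 315°.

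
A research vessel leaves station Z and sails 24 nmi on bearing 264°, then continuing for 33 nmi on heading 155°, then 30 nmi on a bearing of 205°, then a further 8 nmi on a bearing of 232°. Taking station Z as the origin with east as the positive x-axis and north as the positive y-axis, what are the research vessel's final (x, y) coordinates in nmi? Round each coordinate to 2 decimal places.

(-28.90, -64.53)

Leg 1 (264°, 24 nmi): east 24 sin 264° = -23.87, north 24 cos 264° = -2.51
Leg 2 (155°, 33 nmi): east 33 sin 155° = 13.95, north 33 cos 155° = -29.91
Leg 3 (205°, 30 nmi): east 30 sin 205° = -12.68, north 30 cos 205° = -27.19
Leg 4 (232°, 8 nmi): east 8 sin 232° = -6.30, north 8 cos 232° = -4.93
Summing: -28.90 nmi east, -64.53 nmi north → (-28.90, -64.53).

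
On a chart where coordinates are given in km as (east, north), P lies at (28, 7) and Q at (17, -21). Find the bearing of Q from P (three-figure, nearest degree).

Δeast = 17 − 28 = -11.00; Δnorth = -21 − 7 = -28.00.
Bearing = atan2(Δeast, Δnorth) mod 360° = 201.45° ≈ 201°.

201°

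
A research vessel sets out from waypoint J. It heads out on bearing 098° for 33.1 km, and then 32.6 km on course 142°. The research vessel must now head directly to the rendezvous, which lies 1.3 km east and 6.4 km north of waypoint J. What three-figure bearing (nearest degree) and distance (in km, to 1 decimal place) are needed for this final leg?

305°, 63.3 km

Leg 1 (098°, 33.1 km): east 33.1 sin 98° = 32.78, north 33.1 cos 98° = -4.61
Leg 2 (142°, 32.6 km): east 32.6 sin 142° = 20.07, north 32.6 cos 142° = -25.69
Current position: (52.85, -30.30). Target: (1.3, 6.4). Remaining: Δeast = -51.55, Δnorth = 36.70.
Bearing = atan2(-51.55, 36.70) mod 360° = 305.45°; distance = √((-51.55)² + (36.70)²) = 63.276 km.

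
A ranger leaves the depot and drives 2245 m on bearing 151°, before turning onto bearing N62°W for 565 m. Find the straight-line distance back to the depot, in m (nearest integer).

Leg 1 (151°, 2245 m): east 2245 sin 151° = 1088.40, north 2245 cos 151° = -1963.52
Leg 2 (N62°W, 565 m): east 565 sin 298° = -498.87, north 565 cos 298° = 265.25
Net: 589.53 east, -1698.27 north. Distance = √((589.53)² + (-1698.27)²) = 1797.684 m.

1798 m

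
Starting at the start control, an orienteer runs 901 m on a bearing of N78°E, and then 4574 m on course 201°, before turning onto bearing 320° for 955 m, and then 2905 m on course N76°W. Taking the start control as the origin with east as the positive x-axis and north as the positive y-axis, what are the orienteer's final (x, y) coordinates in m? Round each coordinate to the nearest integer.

(-4190, -2649)

Leg 1 (N78°E, 901 m): east 901 sin 78° = 881.31, north 901 cos 78° = 187.33
Leg 2 (201°, 4574 m): east 4574 sin 201° = -1639.18, north 4574 cos 201° = -4270.20
Leg 3 (320°, 955 m): east 955 sin 320° = -613.86, north 955 cos 320° = 731.57
Leg 4 (N76°W, 2905 m): east 2905 sin 284° = -2818.71, north 2905 cos 284° = 702.78
Summing: -4190.44 m east, -2648.51 m north → (-4190, -2649).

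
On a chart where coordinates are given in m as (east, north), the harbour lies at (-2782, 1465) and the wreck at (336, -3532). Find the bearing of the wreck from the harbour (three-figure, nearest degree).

Δeast = 336 − -2782 = 3118.00; Δnorth = -3532 − 1465 = -4997.00.
Bearing = atan2(Δeast, Δnorth) mod 360° = 148.04° ≈ 148°.

148°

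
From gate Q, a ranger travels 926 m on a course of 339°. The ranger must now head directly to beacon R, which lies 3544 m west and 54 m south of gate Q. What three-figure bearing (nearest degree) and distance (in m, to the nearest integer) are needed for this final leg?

254°, 3341 m

Leg 1 (339°, 926 m): east 926 sin 339° = -331.85, north 926 cos 339° = 864.50
Current position: (-331.85, 864.50). Target: (-3544, -54). Remaining: Δeast = -3212.15, Δnorth = -918.50.
Bearing = atan2(-3212.15, -918.50) mod 360° = 254.04°; distance = √((-3212.15)² + (-918.50)²) = 3340.891 m.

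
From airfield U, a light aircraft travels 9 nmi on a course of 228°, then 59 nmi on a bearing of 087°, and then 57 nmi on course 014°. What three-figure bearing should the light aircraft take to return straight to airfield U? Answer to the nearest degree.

232°

Leg 1 (228°, 9 nmi): east 9 sin 228° = -6.69, north 9 cos 228° = -6.02
Leg 2 (087°, 59 nmi): east 59 sin 87° = 58.92, north 59 cos 87° = 3.09
Leg 3 (014°, 57 nmi): east 57 sin 14° = 13.79, north 57 cos 14° = 55.31
Net displacement: 66.02 east, 52.37 north. Direction back to start is (-66.02, -52.37): bearing = atan2(-66.02, -52.37) mod 360° = 231.58° ≈ 232°.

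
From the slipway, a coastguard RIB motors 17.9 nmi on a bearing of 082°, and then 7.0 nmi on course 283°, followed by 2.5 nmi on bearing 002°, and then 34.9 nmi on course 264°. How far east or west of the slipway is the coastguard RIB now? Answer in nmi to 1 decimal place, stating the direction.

Leg 1 (082°, 17.9 nmi): east 17.9 sin 82° = 17.73, north 17.9 cos 82° = 2.49
Leg 2 (283°, 7.0 nmi): east 7.0 sin 283° = -6.82, north 7.0 cos 283° = 1.57
Leg 3 (002°, 2.5 nmi): east 2.5 sin 2° = 0.09, north 2.5 cos 2° = 2.50
Leg 4 (264°, 34.9 nmi): east 34.9 sin 264° = -34.71, north 34.9 cos 264° = -3.65
Net east component: -23.72 nmi.

23.7 nmi west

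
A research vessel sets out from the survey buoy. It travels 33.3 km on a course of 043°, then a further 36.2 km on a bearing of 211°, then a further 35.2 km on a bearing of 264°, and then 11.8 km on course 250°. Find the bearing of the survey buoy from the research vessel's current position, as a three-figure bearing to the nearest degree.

Leg 1 (043°, 33.3 km): east 33.3 sin 43° = 22.71, north 33.3 cos 43° = 24.35
Leg 2 (211°, 36.2 km): east 36.2 sin 211° = -18.64, north 36.2 cos 211° = -31.03
Leg 3 (264°, 35.2 km): east 35.2 sin 264° = -35.01, north 35.2 cos 264° = -3.68
Leg 4 (250°, 11.8 km): east 11.8 sin 250° = -11.09, north 11.8 cos 250° = -4.04
Net displacement: -42.03 east, -14.39 north. Direction back to start is (42.03, 14.39): bearing = atan2(42.03, 14.39) mod 360° = 71.10° ≈ 071°.

071°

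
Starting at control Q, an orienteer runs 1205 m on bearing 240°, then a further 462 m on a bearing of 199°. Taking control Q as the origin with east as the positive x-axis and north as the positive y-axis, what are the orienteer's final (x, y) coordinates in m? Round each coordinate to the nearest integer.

(-1194, -1039)

Leg 1 (240°, 1205 m): east 1205 sin 240° = -1043.56, north 1205 cos 240° = -602.50
Leg 2 (199°, 462 m): east 462 sin 199° = -150.41, north 462 cos 199° = -436.83
Summing: -1193.97 m east, -1039.33 m north → (-1194, -1039).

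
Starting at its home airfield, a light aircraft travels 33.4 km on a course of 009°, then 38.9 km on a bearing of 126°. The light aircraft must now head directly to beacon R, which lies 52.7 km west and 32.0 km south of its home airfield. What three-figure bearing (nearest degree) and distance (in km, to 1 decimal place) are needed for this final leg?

Leg 1 (009°, 33.4 km): east 33.4 sin 9° = 5.22, north 33.4 cos 9° = 32.99
Leg 2 (126°, 38.9 km): east 38.9 sin 126° = 31.47, north 38.9 cos 126° = -22.86
Current position: (36.70, 10.12). Target: (-52.7, -32.0). Remaining: Δeast = -89.40, Δnorth = -42.12.
Bearing = atan2(-89.40, -42.12) mod 360° = 244.77°; distance = √((-89.40)² + (-42.12)²) = 98.823 km.

245°, 98.8 km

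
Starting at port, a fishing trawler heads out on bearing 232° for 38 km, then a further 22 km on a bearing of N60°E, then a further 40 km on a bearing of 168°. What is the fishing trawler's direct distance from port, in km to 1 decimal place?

Leg 1 (232°, 38 km): east 38 sin 232° = -29.94, north 38 cos 232° = -23.40
Leg 2 (N60°E, 22 km): east 22 sin 60° = 19.05, north 22 cos 60° = 11.00
Leg 3 (168°, 40 km): east 40 sin 168° = 8.32, north 40 cos 168° = -39.13
Net: -2.58 east, -51.52 north. Distance = √((-2.58)² + (-51.52)²) = 51.585 km.

51.6 km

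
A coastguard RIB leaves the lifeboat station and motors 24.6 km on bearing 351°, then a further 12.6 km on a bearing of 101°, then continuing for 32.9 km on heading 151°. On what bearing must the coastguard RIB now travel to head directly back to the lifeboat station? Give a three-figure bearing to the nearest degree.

286°

Leg 1 (351°, 24.6 km): east 24.6 sin 351° = -3.85, north 24.6 cos 351° = 24.30
Leg 2 (101°, 12.6 km): east 12.6 sin 101° = 12.37, north 12.6 cos 101° = -2.40
Leg 3 (151°, 32.9 km): east 32.9 sin 151° = 15.95, north 32.9 cos 151° = -28.77
Net displacement: 24.47 east, -6.88 north. Direction back to start is (-24.47, 6.88): bearing = atan2(-24.47, 6.88) mod 360° = 285.71° ≈ 286°.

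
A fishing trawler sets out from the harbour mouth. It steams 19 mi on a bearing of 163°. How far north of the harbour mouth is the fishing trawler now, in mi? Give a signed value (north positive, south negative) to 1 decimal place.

-18.2 mi

Leg 1 (163°, 19 mi): east 19 sin 163° = 5.56, north 19 cos 163° = -18.17
Net north component: -18.17 mi.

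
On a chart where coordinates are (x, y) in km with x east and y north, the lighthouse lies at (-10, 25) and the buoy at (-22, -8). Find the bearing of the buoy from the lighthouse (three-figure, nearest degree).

200°

Δeast = -22 − -10 = -12.00; Δnorth = -8 − 25 = -33.00.
Bearing = atan2(Δeast, Δnorth) mod 360° = 199.98° ≈ 200°.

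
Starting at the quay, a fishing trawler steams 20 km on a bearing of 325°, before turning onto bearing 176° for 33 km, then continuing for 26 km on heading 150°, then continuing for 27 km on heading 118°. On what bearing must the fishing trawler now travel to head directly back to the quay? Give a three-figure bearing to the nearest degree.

332°

Leg 1 (325°, 20 km): east 20 sin 325° = -11.47, north 20 cos 325° = 16.38
Leg 2 (176°, 33 km): east 33 sin 176° = 2.30, north 33 cos 176° = -32.92
Leg 3 (150°, 26 km): east 26 sin 150° = 13.00, north 26 cos 150° = -22.52
Leg 4 (118°, 27 km): east 27 sin 118° = 23.84, north 27 cos 118° = -12.68
Net displacement: 27.67 east, -51.73 north. Direction back to start is (-27.67, 51.73): bearing = atan2(-27.67, 51.73) mod 360° = 331.86° ≈ 332°.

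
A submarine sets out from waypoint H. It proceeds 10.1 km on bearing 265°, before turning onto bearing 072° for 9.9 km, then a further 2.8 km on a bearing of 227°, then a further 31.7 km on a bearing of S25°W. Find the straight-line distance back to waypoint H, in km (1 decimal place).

Leg 1 (265°, 10.1 km): east 10.1 sin 265° = -10.06, north 10.1 cos 265° = -0.88
Leg 2 (072°, 9.9 km): east 9.9 sin 72° = 9.42, north 9.9 cos 72° = 3.06
Leg 3 (227°, 2.8 km): east 2.8 sin 227° = -2.05, north 2.8 cos 227° = -1.91
Leg 4 (S25°W, 31.7 km): east 31.7 sin 205° = -13.40, north 31.7 cos 205° = -28.73
Net: -16.09 east, -28.46 north. Distance = √((-16.09)² + (-28.46)²) = 32.694 km.

32.7 km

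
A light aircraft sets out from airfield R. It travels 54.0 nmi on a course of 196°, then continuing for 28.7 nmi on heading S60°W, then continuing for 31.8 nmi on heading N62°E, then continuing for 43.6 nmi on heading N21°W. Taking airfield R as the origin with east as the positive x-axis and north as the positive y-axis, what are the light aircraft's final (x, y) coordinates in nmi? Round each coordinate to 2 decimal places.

Leg 1 (196°, 54.0 nmi): east 54.0 sin 196° = -14.88, north 54.0 cos 196° = -51.91
Leg 2 (S60°W, 28.7 nmi): east 28.7 sin 240° = -24.85, north 28.7 cos 240° = -14.35
Leg 3 (N62°E, 31.8 nmi): east 31.8 sin 62° = 28.08, north 31.8 cos 62° = 14.93
Leg 4 (N21°W, 43.6 nmi): east 43.6 sin 339° = -15.62, north 43.6 cos 339° = 40.70
Summing: -27.29 nmi east, -10.62 nmi north → (-27.29, -10.62).

(-27.29, -10.62)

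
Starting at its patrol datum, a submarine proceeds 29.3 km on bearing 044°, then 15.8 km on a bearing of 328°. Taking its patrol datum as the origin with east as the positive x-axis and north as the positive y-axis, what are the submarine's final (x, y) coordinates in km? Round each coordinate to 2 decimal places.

Leg 1 (044°, 29.3 km): east 29.3 sin 44° = 20.35, north 29.3 cos 44° = 21.08
Leg 2 (328°, 15.8 km): east 15.8 sin 328° = -8.37, north 15.8 cos 328° = 13.40
Summing: 11.98 km east, 34.48 km north → (11.98, 34.48).

(11.98, 34.48)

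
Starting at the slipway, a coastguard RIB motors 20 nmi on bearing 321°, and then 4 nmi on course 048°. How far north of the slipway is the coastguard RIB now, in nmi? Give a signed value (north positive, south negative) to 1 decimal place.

18.2 nmi

Leg 1 (321°, 20 nmi): east 20 sin 321° = -12.59, north 20 cos 321° = 15.54
Leg 2 (048°, 4 nmi): east 4 sin 48° = 2.97, north 4 cos 48° = 2.68
Net north component: 18.22 nmi.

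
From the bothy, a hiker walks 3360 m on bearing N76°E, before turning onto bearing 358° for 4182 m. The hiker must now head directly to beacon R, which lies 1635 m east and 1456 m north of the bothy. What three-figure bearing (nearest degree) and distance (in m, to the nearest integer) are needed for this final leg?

203°, 3833 m

Leg 1 (N76°E, 3360 m): east 3360 sin 76° = 3260.19, north 3360 cos 76° = 812.86
Leg 2 (358°, 4182 m): east 4182 sin 358° = -145.95, north 4182 cos 358° = 4179.45
Current position: (3114.24, 4992.31). Target: (1635, 1456). Remaining: Δeast = -1479.24, Δnorth = -3536.31.
Bearing = atan2(-1479.24, -3536.31) mod 360° = 202.70°; distance = √((-1479.24)² + (-3536.31)²) = 3833.230 m.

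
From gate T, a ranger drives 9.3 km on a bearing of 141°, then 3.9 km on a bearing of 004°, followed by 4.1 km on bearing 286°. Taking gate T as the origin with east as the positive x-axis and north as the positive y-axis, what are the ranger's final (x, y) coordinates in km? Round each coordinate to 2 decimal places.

Leg 1 (141°, 9.3 km): east 9.3 sin 141° = 5.85, north 9.3 cos 141° = -7.23
Leg 2 (004°, 3.9 km): east 3.9 sin 4° = 0.27, north 3.9 cos 4° = 3.89
Leg 3 (286°, 4.1 km): east 4.1 sin 286° = -3.94, north 4.1 cos 286° = 1.13
Summing: 2.18 km east, -2.21 km north → (2.18, -2.21).

(2.18, -2.21)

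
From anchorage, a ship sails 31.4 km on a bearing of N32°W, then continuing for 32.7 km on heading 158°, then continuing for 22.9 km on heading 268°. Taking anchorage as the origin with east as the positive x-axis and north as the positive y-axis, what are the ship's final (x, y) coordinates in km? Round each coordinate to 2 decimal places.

Leg 1 (N32°W, 31.4 km): east 31.4 sin 328° = -16.64, north 31.4 cos 328° = 26.63
Leg 2 (158°, 32.7 km): east 32.7 sin 158° = 12.25, north 32.7 cos 158° = -30.32
Leg 3 (268°, 22.9 km): east 22.9 sin 268° = -22.89, north 22.9 cos 268° = -0.80
Summing: -27.28 km east, -4.49 km north → (-27.28, -4.49).

(-27.28, -4.49)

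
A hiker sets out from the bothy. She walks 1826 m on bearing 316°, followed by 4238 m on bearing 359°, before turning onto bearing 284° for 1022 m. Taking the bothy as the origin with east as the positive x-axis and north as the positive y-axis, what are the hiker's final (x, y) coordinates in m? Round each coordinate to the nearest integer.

Leg 1 (316°, 1826 m): east 1826 sin 316° = -1268.45, north 1826 cos 316° = 1313.51
Leg 2 (359°, 4238 m): east 4238 sin 359° = -73.96, north 4238 cos 359° = 4237.35
Leg 3 (284°, 1022 m): east 1022 sin 284° = -991.64, north 1022 cos 284° = 247.24
Summing: -2334.05 m east, 5798.11 m north → (-2334, 5798).

(-2334, 5798)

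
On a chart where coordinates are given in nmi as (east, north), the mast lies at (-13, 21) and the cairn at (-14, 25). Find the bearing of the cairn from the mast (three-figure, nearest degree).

346°

Δeast = -14 − -13 = -1.00; Δnorth = 25 − 21 = 4.00.
Bearing = atan2(Δeast, Δnorth) mod 360° = 345.96° ≈ 346°.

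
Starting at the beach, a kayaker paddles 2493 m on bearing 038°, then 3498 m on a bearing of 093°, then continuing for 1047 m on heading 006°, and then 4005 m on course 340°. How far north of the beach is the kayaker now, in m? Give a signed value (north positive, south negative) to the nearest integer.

Leg 1 (038°, 2493 m): east 2493 sin 38° = 1534.84, north 2493 cos 38° = 1964.51
Leg 2 (093°, 3498 m): east 3498 sin 93° = 3493.21, north 3498 cos 93° = -183.07
Leg 3 (006°, 1047 m): east 1047 sin 6° = 109.44, north 1047 cos 6° = 1041.26
Leg 4 (340°, 4005 m): east 4005 sin 340° = -1369.79, north 4005 cos 340° = 3763.47
Net north component: 6586.17 m.

6586 m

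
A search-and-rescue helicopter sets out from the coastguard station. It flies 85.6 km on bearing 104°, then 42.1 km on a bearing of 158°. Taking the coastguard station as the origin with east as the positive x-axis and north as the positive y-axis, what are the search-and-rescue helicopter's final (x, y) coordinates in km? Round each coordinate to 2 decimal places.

(98.83, -59.74)

Leg 1 (104°, 85.6 km): east 85.6 sin 104° = 83.06, north 85.6 cos 104° = -20.71
Leg 2 (158°, 42.1 km): east 42.1 sin 158° = 15.77, north 42.1 cos 158° = -39.03
Summing: 98.83 km east, -59.74 km north → (98.83, -59.74).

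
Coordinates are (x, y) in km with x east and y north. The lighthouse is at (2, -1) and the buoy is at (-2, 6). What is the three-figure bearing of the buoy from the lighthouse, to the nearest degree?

Δeast = -2 − 2 = -4.00; Δnorth = 6 − -1 = 7.00.
Bearing = atan2(Δeast, Δnorth) mod 360° = 330.26° ≈ 330°.

330°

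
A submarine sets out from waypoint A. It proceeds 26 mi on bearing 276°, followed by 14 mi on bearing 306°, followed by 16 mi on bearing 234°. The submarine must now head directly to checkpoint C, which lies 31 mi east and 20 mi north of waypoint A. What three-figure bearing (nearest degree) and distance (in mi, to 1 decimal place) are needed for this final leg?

077°, 83.2 mi

Leg 1 (276°, 26 mi): east 26 sin 276° = -25.86, north 26 cos 276° = 2.72
Leg 2 (306°, 14 mi): east 14 sin 306° = -11.33, north 14 cos 306° = 8.23
Leg 3 (234°, 16 mi): east 16 sin 234° = -12.94, north 16 cos 234° = -9.40
Current position: (-50.13, 1.54). Target: (31, 20). Remaining: Δeast = 81.13, Δnorth = 18.46.
Bearing = atan2(81.13, 18.46) mod 360° = 77.18°; distance = √((81.13)² + (18.46)²) = 83.201 mi.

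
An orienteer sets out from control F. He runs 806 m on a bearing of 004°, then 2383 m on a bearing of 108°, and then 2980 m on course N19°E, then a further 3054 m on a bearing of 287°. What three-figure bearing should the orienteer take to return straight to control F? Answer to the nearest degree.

186°

Leg 1 (004°, 806 m): east 806 sin 4° = 56.22, north 806 cos 4° = 804.04
Leg 2 (108°, 2383 m): east 2383 sin 108° = 2266.37, north 2383 cos 108° = -736.39
Leg 3 (N19°E, 2980 m): east 2980 sin 19° = 970.19, north 2980 cos 19° = 2817.65
Leg 4 (287°, 3054 m): east 3054 sin 287° = -2920.55, north 3054 cos 287° = 892.90
Net displacement: 372.23 east, 3778.20 north. Direction back to start is (-372.23, -3778.20): bearing = atan2(-372.23, -3778.20) mod 360° = 185.63° ≈ 186°.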